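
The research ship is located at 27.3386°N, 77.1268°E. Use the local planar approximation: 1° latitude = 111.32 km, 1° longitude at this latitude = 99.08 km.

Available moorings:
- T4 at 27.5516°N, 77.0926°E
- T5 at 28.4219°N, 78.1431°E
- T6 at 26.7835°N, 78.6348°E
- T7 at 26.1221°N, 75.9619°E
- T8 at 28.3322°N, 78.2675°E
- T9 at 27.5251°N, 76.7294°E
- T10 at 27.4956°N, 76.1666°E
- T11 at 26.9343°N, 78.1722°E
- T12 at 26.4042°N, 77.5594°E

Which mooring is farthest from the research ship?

Distances from 27.3386°N, 77.1268°E:
T4: √((0.2130·111.32)² + (-0.0342·99.08)²) = √(562.219109 + 11.482176) = 23.9521 km
T5: √((1.0833·111.32)² + (1.0163·99.08)²) = √(14542.661037 + 10139.483831) = 157.1055 km
T6: √((-0.5551·111.32)² + (1.5080·99.08)²) = √(3818.465314 + 22324.136992) = 161.6867 km
T7: √((-1.2165·111.32)² + (-1.1649·99.08)²) = √(18338.787656 + 13321.382128) = 177.9330 km
T8: √((0.9936·111.32)² + (1.1407·99.08)²) = √(12234.030559 + 12773.646079) = 158.1382 km
T9: √((0.1865·111.32)² + (-0.3974·99.08)²) = √(431.026595 + 1550.342745) = 44.5126 km
T10: √((0.1570·111.32)² + (-0.9602·99.08)²) = √(305.453918 + 9050.975704) = 96.7286 km
T11: √((-0.4043·111.32)² + (1.0454·99.08)²) = √(2025.600885 + 10728.450144) = 112.9338 km
T12: √((-0.9344·111.32)² + (0.4326·99.08)²) = √(10819.621167 + 1837.151730) = 112.5023 km
Maximum: T7 at 177.9330 km.

T7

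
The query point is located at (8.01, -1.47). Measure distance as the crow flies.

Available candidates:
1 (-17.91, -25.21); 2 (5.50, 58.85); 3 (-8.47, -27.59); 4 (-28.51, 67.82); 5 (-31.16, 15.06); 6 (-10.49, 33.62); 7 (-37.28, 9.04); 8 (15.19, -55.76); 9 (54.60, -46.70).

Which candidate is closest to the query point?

3

Distances from (8.01, -1.47):
1: 35.15
2: 60.37
3: 30.88
4: 78.33
5: 42.52
6: 39.67
7: 46.49
8: 54.76
9: 64.93
Minimum: 3 at 30.88.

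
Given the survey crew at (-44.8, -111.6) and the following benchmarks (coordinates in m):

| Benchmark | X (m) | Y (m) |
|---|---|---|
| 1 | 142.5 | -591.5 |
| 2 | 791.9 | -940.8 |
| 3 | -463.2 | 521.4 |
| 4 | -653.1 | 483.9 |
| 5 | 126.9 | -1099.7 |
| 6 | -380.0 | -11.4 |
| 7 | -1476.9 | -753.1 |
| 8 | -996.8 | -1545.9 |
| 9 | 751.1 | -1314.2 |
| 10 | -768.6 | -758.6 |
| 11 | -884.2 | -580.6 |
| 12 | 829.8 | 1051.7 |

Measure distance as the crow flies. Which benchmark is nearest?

6

Distances from (-44.8, -111.6):
1: √((187.3)² + (-479.9)²) = √(35081.290 + 230304.010) = 515.2 m
2: √((836.7)² + (-829.2)²) = √(700066.890 + 687572.640) = 1178.0 m
3: √((-418.4)² + (633.0)²) = √(175058.560 + 400689.000) = 758.8 m
4: √((-608.3)² + (595.5)²) = √(370028.890 + 354620.250) = 851.3 m
5: √((171.7)² + (-988.1)²) = √(29480.890 + 976341.610) = 1002.9 m
6: √((-335.2)² + (100.2)²) = √(112359.040 + 10040.040) = 349.9 m
7: √((-1432.1)² + (-641.5)²) = √(2050910.410 + 411522.250) = 1569.2 m
8: √((-952.0)² + (-1434.3)²) = √(906304.000 + 2057216.490) = 1721.5 m
9: √((795.9)² + (-1202.6)²) = √(633456.810 + 1446246.760) = 1442.1 m
10: √((-723.8)² + (-647.0)²) = √(523886.440 + 418609.000) = 970.8 m
11: √((-839.4)² + (-469.0)²) = √(704592.360 + 219961.000) = 961.5 m
12: √((874.6)² + (1163.3)²) = √(764925.160 + 1353266.890) = 1455.4 m
Minimum: 6 at 349.9 m.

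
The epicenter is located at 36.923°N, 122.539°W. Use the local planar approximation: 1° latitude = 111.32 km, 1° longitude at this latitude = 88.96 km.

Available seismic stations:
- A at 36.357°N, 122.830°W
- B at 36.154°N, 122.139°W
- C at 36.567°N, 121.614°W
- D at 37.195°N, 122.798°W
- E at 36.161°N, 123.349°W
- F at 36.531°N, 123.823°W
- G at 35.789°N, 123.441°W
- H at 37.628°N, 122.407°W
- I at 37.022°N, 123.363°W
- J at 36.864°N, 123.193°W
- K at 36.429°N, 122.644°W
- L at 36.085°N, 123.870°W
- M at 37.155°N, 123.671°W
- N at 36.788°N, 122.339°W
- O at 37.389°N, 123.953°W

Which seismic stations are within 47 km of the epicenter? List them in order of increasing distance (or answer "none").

Distances from 36.923°N, 122.539°W:
A: 68.118 km
B: 92.706 km
C: 91.334 km
D: 38.049 km
E: 111.300 km
F: 122.276 km
G: 149.581 km
H: 79.354 km
I: 74.127 km
J: 58.549 km
K: 55.780 km
L: 150.739 km
M: 103.962 km
N: 23.290 km
O: 136.066 km
Threshold 47 km: N (23.290 km), D (38.049 km) are within range.

N, D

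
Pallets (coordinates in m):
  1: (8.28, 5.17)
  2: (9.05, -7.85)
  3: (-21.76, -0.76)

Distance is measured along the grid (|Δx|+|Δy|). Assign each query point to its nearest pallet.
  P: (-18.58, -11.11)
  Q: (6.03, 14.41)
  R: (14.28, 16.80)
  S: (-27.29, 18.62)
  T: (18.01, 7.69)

P→3; Q→1; R→1; S→3; T→1

P at (-18.58, -11.11):
  1: 43.14 m
  2: 30.89 m
  3: 13.53 m
  → nearest: 3 (13.53 m)
Q at (6.03, 14.41):
  1: 11.49 m
  2: 25.28 m
  3: 42.96 m
  → nearest: 1 (11.49 m)
R at (14.28, 16.80):
  1: 17.63 m
  2: 29.88 m
  3: 53.60 m
  → nearest: 1 (17.63 m)
S at (-27.29, 18.62):
  1: 49.02 m
  2: 62.81 m
  3: 24.91 m
  → nearest: 3 (24.91 m)
T at (18.01, 7.69):
  1: 12.25 m
  2: 24.50 m
  3: 48.22 m
  → nearest: 1 (12.25 m)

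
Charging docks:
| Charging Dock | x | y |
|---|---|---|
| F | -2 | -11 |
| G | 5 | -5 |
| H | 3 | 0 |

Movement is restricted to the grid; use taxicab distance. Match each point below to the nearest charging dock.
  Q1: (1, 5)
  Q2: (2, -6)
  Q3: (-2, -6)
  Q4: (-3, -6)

Q1→H; Q2→G; Q3→F; Q4→F

Q1 at (1, 5):
  F: |-3| + |-16| = 3 + 16 = 19
  G: |4| + |-10| = 4 + 10 = 14
  H: |2| + |-5| = 2 + 5 = 7
  → nearest: H (7)
Q2 at (2, -6):
  F: |-4| + |-5| = 4 + 5 = 9
  G: |3| + |1| = 3 + 1 = 4
  H: |1| + |6| = 1 + 6 = 7
  → nearest: G (4)
Q3 at (-2, -6):
  F: |0| + |-5| = 0 + 5 = 5
  G: |7| + |1| = 7 + 1 = 8
  H: |5| + |6| = 5 + 6 = 11
  → nearest: F (5)
Q4 at (-3, -6):
  F: |1| + |-5| = 1 + 5 = 6
  G: |8| + |1| = 8 + 1 = 9
  H: |6| + |6| = 6 + 6 = 12
  → nearest: F (6)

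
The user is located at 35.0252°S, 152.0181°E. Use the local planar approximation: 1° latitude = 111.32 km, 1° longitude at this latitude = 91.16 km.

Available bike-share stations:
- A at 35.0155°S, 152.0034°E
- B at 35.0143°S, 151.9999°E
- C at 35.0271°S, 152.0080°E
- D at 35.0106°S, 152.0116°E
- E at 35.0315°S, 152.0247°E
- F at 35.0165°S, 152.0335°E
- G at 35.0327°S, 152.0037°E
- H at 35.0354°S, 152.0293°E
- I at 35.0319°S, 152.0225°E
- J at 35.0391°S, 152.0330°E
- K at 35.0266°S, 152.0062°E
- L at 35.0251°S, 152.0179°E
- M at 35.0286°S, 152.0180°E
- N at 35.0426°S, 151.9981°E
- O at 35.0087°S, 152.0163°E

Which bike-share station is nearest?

Distances from 35.0252°S, 152.0181°E:
A: 1.7210 km
B: 2.0555 km
C: 0.9447 km
D: 1.7299 km
E: 0.9240 km
F: 1.7055 km
G: 1.5557 km
H: 1.5270 km
I: 0.8469 km
J: 2.0589 km
K: 1.0959 km
L: 0.0214 km
M: 0.3786 km
N: 2.6601 km
O: 1.8441 km
Minimum: L at 0.0214 km.

L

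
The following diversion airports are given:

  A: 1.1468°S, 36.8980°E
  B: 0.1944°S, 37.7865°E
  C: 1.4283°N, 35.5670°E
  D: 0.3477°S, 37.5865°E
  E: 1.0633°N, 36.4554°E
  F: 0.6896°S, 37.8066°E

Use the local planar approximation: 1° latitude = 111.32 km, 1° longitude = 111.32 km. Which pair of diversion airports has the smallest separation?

B and D

Pairwise distances:
B–D: √((-0.1533·111.32)² + (-0.2000·111.32)²) = √(291.226375 + 495.685696) = 28.0520 km
D–F: √((-0.3419·111.32)² + (0.2201·111.32)²) = √(1448.587045 + 600.325070) = 45.2649 km
B–F: √((-0.4952·111.32)² + (0.0201·111.32)²) = √(3038.838831 + 5.006549) = 55.1711 km
C–E: √((-0.3650·111.32)² + (0.8884·111.32)²) = √(1650.943171 + 9780.554897) = 106.9182 km
A–F: √((0.4572·111.32)² + (0.9086·111.32)²) = √(2590.352327 + 10230.382231) = 113.2287 km
A–D: √((0.7991·111.32)² + (0.6885·111.32)²) = √(7913.136489 + 5874.275144) = 117.4198 km
A–B: √((0.9524·111.32)² + (0.8885·111.32)²) = √(11240.488064 + 9782.756857) = 144.9939 km
D–E: √((1.4110·111.32)² + (-1.1311·111.32)²) = √(24671.776539 + 15854.348491) = 201.3110 km
B–E: √((1.2577·111.32)² + (-1.3311·111.32)²) = √(19602.005971 + 21956.735095) = 203.8596 km
E–F: √((-1.7529·111.32)² + (1.3512·111.32)²) = √(38076.820563 + 22624.847910) = 246.3771 km
A–E: √((2.2101·111.32)² + (-0.4426·111.32)²) = √(60529.940147 + 2427.555761) = 250.9133 km
C–D: √((-1.7760·111.32)² + (2.0195·111.32)²) = √(39086.998147 + 50539.868819) = 299.3775 km
B–C: √((1.6227·111.32)² + (-2.2195·111.32)²) = √(32630.435315 + 61045.927146) = 306.0659 km
A–C: √((2.5751·111.32)² + (-1.3310·111.32)²) = √(82174.031278 + 21953.436182) = 322.6879 km
C–F: √((-2.1179·111.32)² + (2.2396·111.32)²) = √(55584.959816 + 62156.608970) = 343.1349 km
Closest pair: B–D at 28.0520 km.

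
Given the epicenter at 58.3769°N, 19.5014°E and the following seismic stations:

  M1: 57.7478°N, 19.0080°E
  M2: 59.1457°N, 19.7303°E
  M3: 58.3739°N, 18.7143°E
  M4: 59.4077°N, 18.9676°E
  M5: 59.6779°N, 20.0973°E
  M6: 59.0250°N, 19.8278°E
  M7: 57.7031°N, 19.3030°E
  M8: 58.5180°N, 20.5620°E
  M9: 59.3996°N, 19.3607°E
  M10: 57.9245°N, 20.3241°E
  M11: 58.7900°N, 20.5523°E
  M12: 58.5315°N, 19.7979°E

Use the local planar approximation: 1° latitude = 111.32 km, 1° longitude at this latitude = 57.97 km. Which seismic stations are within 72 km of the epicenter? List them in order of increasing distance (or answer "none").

Distances from 58.3769°N, 19.5014°E:
M1: √((-0.6291·111.32)² + (-0.4934·57.97)²) = √(4904.398667 + 818.097171) = 75.6472 km
M2: √((0.7688·111.32)² + (0.2289·57.97)²) = √(7324.418394 + 176.075198) = 86.6054 km
M3: √((-0.0030·111.32)² + (-0.7871·57.97)²) = √(0.111529 + 2081.931449) = 45.6294 km
M4: √((1.0308·111.32)² + (-0.5338·57.97)²) = √(13167.254054 + 957.555025) = 118.8478 km
M5: √((1.3010·111.32)² + (0.5959·57.97)²) = √(20974.952618 + 1193.310252) = 148.8901 km
M6: √((0.6481·111.32)² + (0.3264·57.97)²) = √(5205.116308 + 358.019681) = 74.5864 km
M7: √((-0.6738·111.32)² + (-0.1984·57.97)²) = √(5626.112455 + 132.278706) = 75.8841 km
M8: √((0.1411·111.32)² + (1.0606·57.97)²) = √(246.717765 + 3780.157076) = 63.4577 km
M9: √((1.0227·111.32)² + (-0.1407·57.97)²) = √(12961.131212 + 66.526518) = 114.1388 km
M10: √((-0.4524·111.32)² + (0.8227·57.97)²) = √(2536.247242 + 2274.519138) = 69.3597 km
M11: √((0.4131·111.32)² + (1.0509·57.97)²) = √(2114.739052 + 3711.328399) = 76.3287 km
M12: √((0.1546·111.32)² + (0.2965·57.97)²) = √(296.186578 + 295.430953) = 24.3232 km
Threshold 72 km: M12 (24.3232 km), M3 (45.6294 km), M8 (63.4577 km), M10 (69.3597 km) are within range.

M12, M3, M8, M10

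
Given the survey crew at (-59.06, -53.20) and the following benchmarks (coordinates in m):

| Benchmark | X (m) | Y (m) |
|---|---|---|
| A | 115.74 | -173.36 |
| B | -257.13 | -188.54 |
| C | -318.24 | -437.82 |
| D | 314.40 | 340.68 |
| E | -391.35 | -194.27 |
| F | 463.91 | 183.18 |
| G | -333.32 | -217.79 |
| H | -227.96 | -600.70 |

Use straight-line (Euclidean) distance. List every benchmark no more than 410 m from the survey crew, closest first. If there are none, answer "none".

A, B, G, E

Distances from (-59.06, -53.20):
A: √((174.80)² + (-120.16)²) = √(30555.0400 + 14438.4256) = 212.12 m
B: √((-198.07)² + (-135.34)²) = √(39231.7249 + 18316.9156) = 239.89 m
C: √((-259.18)² + (-384.62)²) = √(67174.2724 + 147932.5444) = 463.80 m
D: √((373.46)² + (393.88)²) = √(139472.3716 + 155141.4544) = 542.78 m
E: √((-332.29)² + (-141.07)²) = √(110416.6441 + 19900.7449) = 360.99 m
F: √((522.97)² + (236.38)²) = √(273497.6209 + 55875.5044) = 573.91 m
G: √((-274.26)² + (-164.59)²) = √(75218.5476 + 27089.8681) = 319.86 m
H: √((-168.90)² + (-547.50)²) = √(28527.2100 + 299756.2500) = 572.96 m
Threshold 410 m: A (212.12 m), B (239.89 m), G (319.86 m), E (360.99 m) are within range.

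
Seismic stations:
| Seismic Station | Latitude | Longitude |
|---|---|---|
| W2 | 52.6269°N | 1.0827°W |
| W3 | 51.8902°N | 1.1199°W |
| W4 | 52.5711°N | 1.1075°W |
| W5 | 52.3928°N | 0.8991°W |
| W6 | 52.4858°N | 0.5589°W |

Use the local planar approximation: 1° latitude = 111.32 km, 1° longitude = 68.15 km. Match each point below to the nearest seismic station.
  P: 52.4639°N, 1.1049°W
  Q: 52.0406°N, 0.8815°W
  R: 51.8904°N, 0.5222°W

P at 52.4639°N, 1.1049°W:
  W2: √((0.1630·111.32)² + (0.0222·68.15)²) = √(329.246831 + 2.288957) = 18.2081 km
  W3: √((-0.5737·111.32)² + (-0.0150·68.15)²) = √(4078.646771 + 1.044995) = 63.8725 km
  W4: √((0.1072·111.32)² + (-0.0026·68.15)²) = √(142.408518 + 0.031396) = 11.9348 km
  W5: √((-0.0711·111.32)² + (0.2058·68.15)²) = √(62.644882 + 196.708199) = 16.1044 km
  W6: √((0.0219·111.32)² + (0.5460·68.15)²) = √(5.943395 + 1384.576658) = 37.2897 km
  → nearest: W4 (11.9348 km)
Q at 52.0406°N, 0.8815°W:
  W2: √((0.5863·111.32)² + (-0.2012·68.15)²) = √(4259.770324 + 188.012911) = 66.6917 km
  W3: √((-0.1504·111.32)² + (-0.2384·68.15)²) = √(280.312244 + 263.963709) = 23.3297 km
  W4: √((0.5305·111.32)² + (-0.2260·68.15)²) = √(3487.523734 + 237.218524) = 61.0307 km
  W5: √((0.3522·111.32)² + (-0.0176·68.15)²) = √(1537.181321 + 1.438656) = 39.2252 km
  W6: √((0.4452·111.32)² + (0.3226·68.15)²) = √(2456.160296 + 483.348579) = 54.2172 km
  → nearest: W3 (23.3297 km)
R at 51.8904°N, 0.5222°W:
  W2: √((0.7365·111.32)² + (-0.5605·68.15)²) = √(6721.897684 + 1459.092934) = 90.4488 km
  W3: √((-0.0002·111.32)² + (-0.5977·68.15)²) = √(0.000496 + 1659.198063) = 40.7333 km
  W4: √((0.6807·111.32)² + (-0.5853·68.15)²) = √(5741.930037 + 1591.068100) = 85.6329 km
  W5: √((0.5024·111.32)² + (-0.3769·68.15)²) = √(3127.848121 + 659.756982) = 61.5435 km
  W6: √((0.5954·111.32)² + (-0.0367·68.15)²) = √(4393.028856 + 6.255526) = 66.3271 km
  → nearest: W3 (40.7333 km)

P→W4; Q→W3; R→W3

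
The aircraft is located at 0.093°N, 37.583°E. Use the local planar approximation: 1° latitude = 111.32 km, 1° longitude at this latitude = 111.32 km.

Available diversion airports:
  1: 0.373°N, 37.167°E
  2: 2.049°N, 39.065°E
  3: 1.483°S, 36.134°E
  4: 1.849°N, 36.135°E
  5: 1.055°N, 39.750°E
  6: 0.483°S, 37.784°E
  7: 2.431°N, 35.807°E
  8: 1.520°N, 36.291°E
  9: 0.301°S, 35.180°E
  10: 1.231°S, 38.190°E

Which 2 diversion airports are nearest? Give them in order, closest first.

Distances from 0.093°N, 37.583°E:
1: 55.822 km
2: 273.183 km
3: 238.323 km
4: 253.366 km
5: 263.932 km
6: 67.912 km
7: 326.842 km
8: 214.290 km
9: 271.074 km
10: 162.139 km
Sorted: 1 (55.822 km) < 6 (67.912 km) < 10 (162.139 km) < 8 (214.290 km) < …

1, 6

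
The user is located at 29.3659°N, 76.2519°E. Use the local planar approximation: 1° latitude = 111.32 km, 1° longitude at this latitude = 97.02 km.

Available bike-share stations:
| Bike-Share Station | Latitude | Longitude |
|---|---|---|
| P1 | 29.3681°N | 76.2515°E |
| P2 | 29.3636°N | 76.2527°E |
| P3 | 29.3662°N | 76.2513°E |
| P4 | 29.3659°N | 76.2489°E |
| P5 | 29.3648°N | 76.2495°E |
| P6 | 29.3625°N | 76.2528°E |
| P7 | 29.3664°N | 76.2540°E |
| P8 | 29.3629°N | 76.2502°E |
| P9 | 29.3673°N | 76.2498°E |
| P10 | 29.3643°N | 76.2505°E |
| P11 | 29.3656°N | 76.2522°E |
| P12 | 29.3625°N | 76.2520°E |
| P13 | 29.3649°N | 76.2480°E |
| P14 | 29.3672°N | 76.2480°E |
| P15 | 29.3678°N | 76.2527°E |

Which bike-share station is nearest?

P11

Distances from 29.3659°N, 76.2519°E:
P1: √((0.0022·111.32)² + (-0.0004·97.02)²) = √(0.059978 + 0.001506) = 0.2480 km
P2: √((-0.0023·111.32)² + (0.0008·97.02)²) = √(0.065554 + 0.006024) = 0.2675 km
P3: √((0.0003·111.32)² + (-0.0006·97.02)²) = √(0.001115 + 0.003389) = 0.0671 km
P4: √((0.0000·111.32)² + (-0.0030·97.02)²) = √(0.000000 + 0.084716) = 0.2911 km
P5: √((-0.0011·111.32)² + (-0.0024·97.02)²) = √(0.014994 + 0.054218) = 0.2631 km
P6: √((-0.0034·111.32)² + (0.0009·97.02)²) = √(0.143253 + 0.007624) = 0.3884 km
P7: √((0.0005·111.32)² + (0.0021·97.02)²) = √(0.003098 + 0.041511) = 0.2112 km
P8: √((-0.0030·111.32)² + (-0.0017·97.02)²) = √(0.111529 + 0.027203) = 0.3725 km
P9: √((0.0014·111.32)² + (-0.0021·97.02)²) = √(0.024289 + 0.041511) = 0.2565 km
P10: √((-0.0016·111.32)² + (-0.0014·97.02)²) = √(0.031724 + 0.018449) = 0.2240 km
P11: √((-0.0003·111.32)² + (0.0003·97.02)²) = √(0.001115 + 0.000847) = 0.0443 km
P12: √((-0.0034·111.32)² + (0.0001·97.02)²) = √(0.143253 + 0.000094) = 0.3786 km
P13: √((-0.0010·111.32)² + (-0.0039·97.02)²) = √(0.012392 + 0.143170) = 0.3944 km
P14: √((0.0013·111.32)² + (-0.0039·97.02)²) = √(0.020943 + 0.143170) = 0.4051 km
P15: √((0.0019·111.32)² + (0.0008·97.02)²) = √(0.044736 + 0.006024) = 0.2253 km
Minimum: P11 at 0.0443 km.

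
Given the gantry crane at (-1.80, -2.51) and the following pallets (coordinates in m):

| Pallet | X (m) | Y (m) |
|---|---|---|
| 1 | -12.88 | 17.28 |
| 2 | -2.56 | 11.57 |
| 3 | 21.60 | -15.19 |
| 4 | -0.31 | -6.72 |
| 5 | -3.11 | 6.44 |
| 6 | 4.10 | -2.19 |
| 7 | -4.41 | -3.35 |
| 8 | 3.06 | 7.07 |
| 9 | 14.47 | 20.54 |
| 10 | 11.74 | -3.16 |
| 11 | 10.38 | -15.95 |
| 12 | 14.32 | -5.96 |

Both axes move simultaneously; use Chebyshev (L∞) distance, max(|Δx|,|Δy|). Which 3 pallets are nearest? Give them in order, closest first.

Distances from (-1.80, -2.51):
1: max(|-11.08|, |19.79|) = 19.79 m
2: max(|-0.76|, |14.08|) = 14.08 m
3: max(|23.40|, |-12.68|) = 23.40 m
4: max(|1.49|, |-4.21|) = 4.21 m
5: max(|-1.31|, |8.95|) = 8.95 m
6: max(|5.90|, |0.32|) = 5.90 m
7: max(|-2.61|, |-0.84|) = 2.61 m
8: max(|4.86|, |9.58|) = 9.58 m
9: max(|16.27|, |23.05|) = 23.05 m
10: max(|13.54|, |-0.65|) = 13.54 m
11: max(|12.18|, |-13.44|) = 13.44 m
12: max(|16.12|, |-3.45|) = 16.12 m
Sorted: 7 (2.61 m) < 4 (4.21 m) < 6 (5.90 m) < 5 (8.95 m) < 8 (9.58 m) < …

7, 4, 6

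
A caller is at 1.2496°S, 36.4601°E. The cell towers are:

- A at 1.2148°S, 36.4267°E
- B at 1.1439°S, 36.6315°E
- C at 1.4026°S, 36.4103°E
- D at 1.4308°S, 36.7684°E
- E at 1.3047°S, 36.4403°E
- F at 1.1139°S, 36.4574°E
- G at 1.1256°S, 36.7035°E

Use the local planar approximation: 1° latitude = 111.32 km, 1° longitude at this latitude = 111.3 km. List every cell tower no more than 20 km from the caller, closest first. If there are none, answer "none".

Distances from 1.2496°S, 36.4601°E:
A: 5.3690 km
B: 22.4137 km
C: 17.9112 km
D: 39.8034 km
E: 6.5176 km
F: 15.1091 km
G: 30.4045 km
Threshold 20 km: A (5.3690 km), E (6.5176 km), F (15.1091 km), C (17.9112 km) are within range.

A, E, F, C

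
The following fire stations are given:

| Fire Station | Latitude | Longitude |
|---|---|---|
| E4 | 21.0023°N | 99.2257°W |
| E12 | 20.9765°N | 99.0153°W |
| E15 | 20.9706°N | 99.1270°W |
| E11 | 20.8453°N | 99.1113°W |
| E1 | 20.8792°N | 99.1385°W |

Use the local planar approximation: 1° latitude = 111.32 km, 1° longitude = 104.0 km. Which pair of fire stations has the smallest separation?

E11 and E1

Pairwise distances:
E4–E12: 22.0693 km
E4–E15: 10.8544 km
E4–E11: 21.1425 km
E4–E1: 16.4326 km
E12–E15: 11.6354 km
E12–E11: 17.6916 km
E12–E1: 16.7776 km
E15–E11: 14.0436 km
E15–E1: 10.2447 km
E11–E1: 4.7163 km
Closest pair: E11–E1 at 4.7163 km.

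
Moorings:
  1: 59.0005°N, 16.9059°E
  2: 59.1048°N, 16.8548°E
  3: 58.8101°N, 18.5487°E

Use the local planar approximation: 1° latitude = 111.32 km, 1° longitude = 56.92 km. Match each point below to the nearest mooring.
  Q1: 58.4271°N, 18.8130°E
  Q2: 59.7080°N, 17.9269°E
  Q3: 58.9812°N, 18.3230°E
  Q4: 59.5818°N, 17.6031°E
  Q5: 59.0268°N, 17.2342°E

Q1→3; Q2→2; Q3→3; Q4→2; Q5→1

Q1 at 58.4271°N, 18.8130°E:
  1: 125.9283 km
  2: 134.5917 km
  3: 45.2119 km
  → nearest: 3 (45.2119 km)
Q2 at 59.7080°N, 17.9269°E:
  1: 97.8793 km
  2: 90.7348 km
  3: 106.0354 km
  → nearest: 2 (90.7348 km)
Q3 at 58.9812°N, 18.3230°E:
  1: 80.6899 km
  2: 84.6950 km
  3: 22.9744 km
  → nearest: 3 (22.9744 km)
Q4 at 59.5818°N, 17.6031°E:
  1: 75.9098 km
  2: 68.0717 km
  3: 101.3743 km
  → nearest: 2 (68.0717 km)
Q5 at 59.0268°N, 17.2342°E:
  1: 18.9148 km
  2: 23.2757 km
  3: 78.6140 km
  → nearest: 1 (18.9148 km)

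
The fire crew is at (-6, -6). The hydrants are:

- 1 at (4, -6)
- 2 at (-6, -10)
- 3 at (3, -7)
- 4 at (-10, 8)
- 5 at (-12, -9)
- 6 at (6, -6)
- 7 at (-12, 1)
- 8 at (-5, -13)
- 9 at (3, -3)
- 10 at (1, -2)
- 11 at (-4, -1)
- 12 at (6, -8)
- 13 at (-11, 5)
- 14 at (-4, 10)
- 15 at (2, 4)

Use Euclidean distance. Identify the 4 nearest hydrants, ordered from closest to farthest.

Distances from (-6, -6):
1: 10.0
2: 4.0
3: 9.1
4: 14.6
5: 6.7
6: 12.0
7: 9.2
8: 7.1
9: 9.5
10: 8.1
11: 5.4
12: 12.2
13: 12.1
14: 16.1
15: 12.8
Sorted: 2 (4.0) < 11 (5.4) < 5 (6.7) < 8 (7.1) < 10 (8.1) < 3 (9.1) < …

2, 11, 5, 8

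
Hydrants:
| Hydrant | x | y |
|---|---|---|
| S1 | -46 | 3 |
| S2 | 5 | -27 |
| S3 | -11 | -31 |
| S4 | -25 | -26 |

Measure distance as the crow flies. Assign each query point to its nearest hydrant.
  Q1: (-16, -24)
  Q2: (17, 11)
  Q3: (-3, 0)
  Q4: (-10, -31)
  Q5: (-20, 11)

Q1 at (-16, -24):
  S1: 40.4
  S2: 21.2
  S3: 8.6
  S4: 9.2
  → nearest: S3 (8.6)
Q2 at (17, 11):
  S1: 63.5
  S2: 39.8
  S3: 50.5
  S4: 56.0
  → nearest: S2 (39.8)
Q3 at (-3, 0):
  S1: 43.1
  S2: 28.2
  S3: 32.0
  S4: 34.1
  → nearest: S2 (28.2)
Q4 at (-10, -31):
  S1: 49.5
  S2: 15.5
  S3: 1.0
  S4: 15.8
  → nearest: S3 (1.0)
Q5 at (-20, 11):
  S1: 27.2
  S2: 45.5
  S3: 43.0
  S4: 37.3
  → nearest: S1 (27.2)

Q1→S3; Q2→S2; Q3→S2; Q4→S3; Q5→S1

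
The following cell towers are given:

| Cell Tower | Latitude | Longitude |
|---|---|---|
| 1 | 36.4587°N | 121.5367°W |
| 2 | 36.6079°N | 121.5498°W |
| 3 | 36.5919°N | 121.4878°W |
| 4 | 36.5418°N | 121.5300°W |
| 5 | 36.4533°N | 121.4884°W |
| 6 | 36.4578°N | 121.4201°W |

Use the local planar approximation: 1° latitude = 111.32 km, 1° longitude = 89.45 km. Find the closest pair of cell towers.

Pairwise distances:
1–2: √((0.1492·111.32)² + (-0.0131·89.45)²) = √(275.857021 + 1.373104) = 16.6502 km
1–3: √((0.1332·111.32)² + (0.0489·89.45)²) = √(219.864365 + 19.132795) = 15.4595 km
1–4: √((0.0831·111.32)² + (0.0067·89.45)²) = √(85.575302 + 0.359178) = 9.2701 km
1–5: √((-0.0054·111.32)² + (0.0483·89.45)²) = √(0.361355 + 18.666159) = 4.3621 km
1–6: √((-0.0009·111.32)² + (0.1166·89.45)²) = √(0.010038 + 108.782188) = 10.4304 km
2–3: √((-0.0160·111.32)² + (0.0620·89.45)²) = √(3.172388 + 30.757007) = 5.8249 km
2–4: √((-0.0661·111.32)² + (0.0198·89.45)²) = √(54.143872 + 3.136831) = 7.5684 km
2–5: √((-0.1546·111.32)² + (0.0614·89.45)²) = √(296.186578 + 30.164590) = 18.0652 km
2–6: √((-0.1501·111.32)² + (0.1297·89.45)²) = √(279.195092 + 134.598631) = 20.3419 km
3–4: √((-0.0501·111.32)² + (-0.0422·89.45)²) = √(31.104401 + 14.249040) = 6.7345 km
3–5: √((-0.1386·111.32)² + (-0.0006·89.45)²) = √(238.052560 + 0.002880) = 15.4290 km
3–6: √((-0.1341·111.32)² + (0.0677·89.45)²) = √(222.845542 + 36.672290) = 16.1096 km
4–5: √((-0.0885·111.32)² + (0.0416·89.45)²) = √(97.058357 + 13.846734) = 10.5311 km
4–6: √((-0.0840·111.32)² + (0.1099·89.45)²) = √(87.438957 + 96.639812) = 13.5676 km
5–6: √((0.0045·111.32)² + (0.0683·89.45)²) = √(0.250941 + 37.325196) = 6.1299 km
Closest pair: 1–5 at 4.3621 km.

1 and 5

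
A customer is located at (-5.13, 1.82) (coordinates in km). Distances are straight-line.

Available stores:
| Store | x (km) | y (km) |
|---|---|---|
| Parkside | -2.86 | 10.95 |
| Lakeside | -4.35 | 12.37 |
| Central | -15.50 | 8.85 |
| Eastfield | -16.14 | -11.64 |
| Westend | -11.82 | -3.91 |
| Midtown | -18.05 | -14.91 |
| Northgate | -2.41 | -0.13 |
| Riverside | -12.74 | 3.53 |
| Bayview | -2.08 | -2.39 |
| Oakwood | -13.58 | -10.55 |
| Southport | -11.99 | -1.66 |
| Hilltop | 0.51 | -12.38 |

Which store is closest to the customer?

Distances from (-5.13, 1.82):
Parkside: √((2.27)² + (9.13)²) = √(5.1529 + 83.3569) = 9.41 km
Lakeside: √((0.78)² + (10.55)²) = √(0.6084 + 111.3025) = 10.58 km
Central: √((-10.37)² + (7.03)²) = √(107.5369 + 49.4209) = 12.53 km
Eastfield: √((-11.01)² + (-13.46)²) = √(121.2201 + 181.1716) = 17.39 km
Westend: √((-6.69)² + (-5.73)²) = √(44.7561 + 32.8329) = 8.81 km
Midtown: √((-12.92)² + (-16.73)²) = √(166.9264 + 279.8929) = 21.14 km
Northgate: √((2.72)² + (-1.95)²) = √(7.3984 + 3.8025) = 3.35 km
Riverside: √((-7.61)² + (1.71)²) = √(57.9121 + 2.9241) = 7.80 km
Bayview: √((3.05)² + (-4.21)²) = √(9.3025 + 17.7241) = 5.20 km
Oakwood: √((-8.45)² + (-12.37)²) = √(71.4025 + 153.0169) = 14.98 km
Southport: √((-6.86)² + (-3.48)²) = √(47.0596 + 12.1104) = 7.69 km
Hilltop: √((5.64)² + (-14.20)²) = √(31.8096 + 201.6400) = 15.28 km
Minimum: Northgate at 3.35 km.

Northgate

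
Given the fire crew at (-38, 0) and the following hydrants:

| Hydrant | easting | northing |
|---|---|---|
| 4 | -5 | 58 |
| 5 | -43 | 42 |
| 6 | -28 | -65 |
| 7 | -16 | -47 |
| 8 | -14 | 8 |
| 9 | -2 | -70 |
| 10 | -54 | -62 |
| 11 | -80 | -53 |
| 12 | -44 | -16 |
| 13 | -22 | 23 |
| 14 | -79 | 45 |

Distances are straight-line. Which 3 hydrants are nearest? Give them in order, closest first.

Distances from (-38, 0):
4: √((33)² + (58)²) = √(1089.000 + 3364.000) = 66.7
5: √((-5)² + (42)²) = √(25.000 + 1764.000) = 42.3
6: √((10)² + (-65)²) = √(100.000 + 4225.000) = 65.8
7: √((22)² + (-47)²) = √(484.000 + 2209.000) = 51.9
8: √((24)² + (8)²) = √(576.000 + 64.000) = 25.3
9: √((36)² + (-70)²) = √(1296.000 + 4900.000) = 78.7
10: √((-16)² + (-62)²) = √(256.000 + 3844.000) = 64.0
11: √((-42)² + (-53)²) = √(1764.000 + 2809.000) = 67.6
12: √((-6)² + (-16)²) = √(36.000 + 256.000) = 17.1
13: √((16)² + (23)²) = √(256.000 + 529.000) = 28.0
14: √((-41)² + (45)²) = √(1681.000 + 2025.000) = 60.9
Sorted: 12 (17.1) < 8 (25.3) < 13 (28.0) < 5 (42.3) < 7 (51.9) < …

12, 8, 13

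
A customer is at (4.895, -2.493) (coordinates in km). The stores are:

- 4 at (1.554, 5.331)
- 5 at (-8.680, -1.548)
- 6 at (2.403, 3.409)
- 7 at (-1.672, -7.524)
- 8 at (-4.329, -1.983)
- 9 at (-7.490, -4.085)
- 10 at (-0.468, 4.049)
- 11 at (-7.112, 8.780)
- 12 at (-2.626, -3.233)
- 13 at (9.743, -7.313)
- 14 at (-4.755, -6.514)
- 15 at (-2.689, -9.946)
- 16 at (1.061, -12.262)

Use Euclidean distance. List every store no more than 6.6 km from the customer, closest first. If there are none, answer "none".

6

Distances from (4.895, -2.493):
4: √((-3.341)² + (7.824)²) = √(11.16228 + 61.21498) = 8.507 km
5: √((-13.575)² + (0.945)²) = √(184.28062 + 0.89302) = 13.608 km
6: √((-2.492)² + (5.902)²) = √(6.21006 + 34.83360) = 6.407 km
7: √((-6.567)² + (-5.031)²) = √(43.12549 + 25.31096) = 8.273 km
8: √((-9.224)² + (0.510)²) = √(85.08218 + 0.26010) = 9.238 km
9: √((-12.385)² + (-1.592)²) = √(153.38823 + 2.53446) = 12.487 km
10: √((-5.363)² + (6.542)²) = √(28.76177 + 42.79776) = 8.459 km
11: √((-12.007)² + (11.273)²) = √(144.16805 + 127.08053) = 16.470 km
12: √((-7.521)² + (-0.740)²) = √(56.56544 + 0.54760) = 7.557 km
13: √((4.848)² + (-4.820)²) = √(23.50310 + 23.23240) = 6.836 km
14: √((-9.650)² + (-4.021)²) = √(93.12250 + 16.16844) = 10.454 km
15: √((-7.584)² + (-7.453)²) = √(57.51706 + 55.54721) = 10.633 km
16: √((-3.834)² + (-9.769)²) = √(14.69956 + 95.43336) = 10.494 km
Threshold 6.6 km: 6 (6.407 km) is within range.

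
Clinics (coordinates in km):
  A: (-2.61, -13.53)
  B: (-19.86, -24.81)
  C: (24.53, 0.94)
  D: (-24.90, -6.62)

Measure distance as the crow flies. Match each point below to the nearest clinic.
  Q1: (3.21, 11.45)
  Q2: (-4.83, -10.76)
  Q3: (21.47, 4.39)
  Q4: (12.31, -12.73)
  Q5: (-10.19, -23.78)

Q1 at (3.21, 11.45):
  A: √((-5.82)² + (-24.98)²) = √(33.8724 + 624.0004) = 25.65 km
  B: √((-23.07)² + (-36.26)²) = √(532.2249 + 1314.7876) = 42.98 km
  C: √((21.32)² + (-10.51)²) = √(454.5424 + 110.4601) = 23.77 km
  D: √((-28.11)² + (-18.07)²) = √(790.1721 + 326.5249) = 33.42 km
  → nearest: C (23.77 km)
Q2 at (-4.83, -10.76):
  A: √((2.22)² + (-2.77)²) = √(4.9284 + 7.6729) = 3.55 km
  B: √((-15.03)² + (-14.05)²) = √(225.9009 + 197.4025) = 20.57 km
  C: √((29.36)² + (11.70)²) = √(862.0096 + 136.8900) = 31.61 km
  D: √((-20.07)² + (4.14)²) = √(402.8049 + 17.1396) = 20.49 km
  → nearest: A (3.55 km)
Q3 at (21.47, 4.39):
  A: √((-24.08)² + (-17.92)²) = √(579.8464 + 321.1264) = 30.02 km
  B: √((-41.33)² + (-29.20)²) = √(1708.1689 + 852.6400) = 50.60 km
  C: √((3.06)² + (-3.45)²) = √(9.3636 + 11.9025) = 4.61 km
  D: √((-46.37)² + (-11.01)²) = √(2150.1769 + 121.2201) = 47.66 km
  → nearest: C (4.61 km)
Q4 at (12.31, -12.73):
  A: √((-14.92)² + (-0.80)²) = √(222.6064 + 0.6400) = 14.94 km
  B: √((-32.17)² + (-12.08)²) = √(1034.9089 + 145.9264) = 34.36 km
  C: √((12.22)² + (13.67)²) = √(149.3284 + 186.8689) = 18.34 km
  D: √((-37.21)² + (6.11)²) = √(1384.5841 + 37.3321) = 37.71 km
  → nearest: A (14.94 km)
Q5 at (-10.19, -23.78):
  A: √((7.58)² + (10.25)²) = √(57.4564 + 105.0625) = 12.75 km
  B: √((-9.67)² + (-1.03)²) = √(93.5089 + 1.0609) = 9.72 km
  C: √((34.72)² + (24.72)²) = √(1205.4784 + 611.0784) = 42.62 km
  D: √((-14.71)² + (17.16)²) = √(216.3841 + 294.4656) = 22.60 km
  → nearest: B (9.72 km)

Q1→C; Q2→A; Q3→C; Q4→A; Q5→B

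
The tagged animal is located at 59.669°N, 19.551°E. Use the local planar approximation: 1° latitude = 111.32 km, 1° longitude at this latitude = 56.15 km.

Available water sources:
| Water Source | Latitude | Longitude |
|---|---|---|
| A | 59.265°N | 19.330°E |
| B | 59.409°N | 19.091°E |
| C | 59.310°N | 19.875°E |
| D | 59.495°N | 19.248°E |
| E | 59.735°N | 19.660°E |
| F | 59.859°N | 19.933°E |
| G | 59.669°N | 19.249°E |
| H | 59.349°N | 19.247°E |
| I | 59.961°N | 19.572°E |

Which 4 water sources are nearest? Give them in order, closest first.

Distances from 59.669°N, 19.551°E:
A: √((-0.404·111.32)² + (-0.221·56.15)²) = √(2022.59591 + 153.98700) = 46.654 km
B: √((-0.260·111.32)² + (-0.460·56.15)²) = √(837.70883 + 667.13724) = 38.792 km
C: √((-0.359·111.32)² + (0.324·56.15)²) = √(1597.11170 + 330.97069) = 43.910 km
D: √((-0.174·111.32)² + (-0.303·56.15)²) = √(375.18450 + 289.45748) = 25.781 km
E: √((0.066·111.32)² + (0.109·56.15)²) = √(53.98017 + 37.45868) = 9.562 km
F: √((0.190·111.32)² + (0.382·56.15)²) = √(447.35634 + 460.07247) = 30.124 km
G: √((0.000·111.32)² + (-0.302·56.15)²) = √(0.00000 + 287.55002) = 16.957 km
H: √((-0.320·111.32)² + (-0.304·56.15)²) = √(1268.95538 + 291.37124) = 39.501 km
I: √((0.292·111.32)² + (0.021·56.15)²) = √(1056.60363 + 1.39039) = 32.527 km
Sorted: E (9.562 km) < G (16.957 km) < D (25.781 km) < F (30.124 km) < I (32.527 km) < B (38.792 km) < …

E, G, D, F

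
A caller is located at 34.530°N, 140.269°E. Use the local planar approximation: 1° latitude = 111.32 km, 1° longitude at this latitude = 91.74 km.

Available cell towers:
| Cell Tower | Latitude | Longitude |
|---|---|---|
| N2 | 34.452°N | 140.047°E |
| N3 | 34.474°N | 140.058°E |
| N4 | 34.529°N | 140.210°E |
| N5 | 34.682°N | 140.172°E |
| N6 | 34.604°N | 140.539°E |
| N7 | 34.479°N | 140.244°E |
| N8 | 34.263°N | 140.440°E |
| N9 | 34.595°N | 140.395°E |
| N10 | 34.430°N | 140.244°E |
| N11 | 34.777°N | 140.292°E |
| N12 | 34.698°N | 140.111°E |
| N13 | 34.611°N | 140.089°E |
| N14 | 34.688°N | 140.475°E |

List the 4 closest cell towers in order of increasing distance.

Distances from 34.530°N, 140.269°E:
N2: 22.140 km
N3: 20.336 km
N4: 5.414 km
N5: 19.118 km
N6: 26.104 km
N7: 6.123 km
N8: 33.608 km
N9: 13.637 km
N10: 11.366 km
N11: 27.577 km
N12: 23.661 km
N13: 18.815 km
N14: 25.817 km
Sorted: N4 (5.414 km) < N7 (6.123 km) < N10 (11.366 km) < N9 (13.637 km) < N13 (18.815 km) < N5 (19.118 km) < …

N4, N7, N10, N9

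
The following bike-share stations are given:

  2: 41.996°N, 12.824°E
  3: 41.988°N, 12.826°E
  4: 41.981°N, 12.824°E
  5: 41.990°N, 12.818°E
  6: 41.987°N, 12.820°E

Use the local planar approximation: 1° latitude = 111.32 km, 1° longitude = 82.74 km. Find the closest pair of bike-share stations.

5 and 6

Pairwise distances:
2–3: √((-0.008·111.32)² + (0.002·82.74)²) = √(0.79310 + 0.02738) = 0.906 km
2–4: √((-0.015·111.32)² + (0.000·82.74)²) = √(2.78823 + 0.00000) = 1.670 km
2–5: √((-0.006·111.32)² + (-0.006·82.74)²) = √(0.44612 + 0.24645) = 0.832 km
2–6: √((-0.009·111.32)² + (-0.004·82.74)²) = √(1.00376 + 0.10953) = 1.055 km
3–4: √((-0.007·111.32)² + (-0.002·82.74)²) = √(0.60721 + 0.02738) = 0.797 km
3–5: √((0.002·111.32)² + (-0.008·82.74)²) = √(0.04957 + 0.43814) = 0.698 km
3–6: √((-0.001·111.32)² + (-0.006·82.74)²) = √(0.01239 + 0.24645) = 0.509 km
4–5: √((0.009·111.32)² + (-0.006·82.74)²) = √(1.00376 + 0.24645) = 1.118 km
4–6: √((0.006·111.32)² + (-0.004·82.74)²) = √(0.44612 + 0.10953) = 0.745 km
5–6: √((-0.003·111.32)² + (0.002·82.74)²) = √(0.11153 + 0.02738) = 0.373 km
Closest pair: 5–6 at 0.373 km.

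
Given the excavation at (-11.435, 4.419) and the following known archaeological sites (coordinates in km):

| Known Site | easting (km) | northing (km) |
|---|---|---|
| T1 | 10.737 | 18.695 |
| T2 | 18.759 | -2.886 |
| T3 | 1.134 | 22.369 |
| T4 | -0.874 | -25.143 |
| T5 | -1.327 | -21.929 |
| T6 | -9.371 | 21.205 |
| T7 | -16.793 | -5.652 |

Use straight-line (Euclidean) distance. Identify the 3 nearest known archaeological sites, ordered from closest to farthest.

Distances from (-11.435, 4.419):
T1: √((22.172)² + (14.276)²) = √(491.59758 + 203.80418) = 26.370 km
T2: √((30.194)² + (-7.305)²) = √(911.67764 + 53.36302) = 31.065 km
T3: √((12.569)² + (17.950)²) = √(157.97976 + 322.20250) = 21.913 km
T4: √((10.561)² + (-29.562)²) = √(111.53472 + 873.91184) = 31.392 km
T5: √((10.108)² + (-26.348)²) = √(102.17166 + 694.21710) = 28.220 km
T6: √((2.064)² + (16.786)²) = √(4.26010 + 281.76980) = 16.912 km
T7: √((-5.358)² + (-10.071)²) = √(28.70816 + 101.42504) = 11.408 km
Sorted: T7 (11.408 km) < T6 (16.912 km) < T3 (21.913 km) < T1 (26.370 km) < T5 (28.220 km) < …

T7, T6, T3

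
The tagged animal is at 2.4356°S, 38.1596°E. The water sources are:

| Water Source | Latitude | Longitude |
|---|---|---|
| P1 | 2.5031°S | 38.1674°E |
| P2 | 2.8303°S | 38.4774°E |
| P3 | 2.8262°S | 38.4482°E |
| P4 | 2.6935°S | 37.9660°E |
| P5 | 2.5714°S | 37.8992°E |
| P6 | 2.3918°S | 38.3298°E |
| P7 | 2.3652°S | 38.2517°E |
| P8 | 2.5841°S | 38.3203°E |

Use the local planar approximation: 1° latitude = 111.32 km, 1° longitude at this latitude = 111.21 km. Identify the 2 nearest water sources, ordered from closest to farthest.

Distances from 2.4356°S, 38.1596°E:
P1: √((-0.0675·111.32)² + (0.0078·111.21)²) = √(56.461699 + 0.752449) = 7.5640 km
P2: √((-0.3947·111.32)² + (0.3178·111.21)²) = √(1930.548196 + 1249.094992) = 56.3883 km
P3: √((-0.3906·111.32)² + (0.2886·111.21)²) = √(1890.648843 + 1030.102248) = 54.0440 km
P4: √((-0.2579·111.32)² + (-0.1936·111.21)²) = √(824.231256 + 463.551923) = 35.8857 km
P5: √((-0.1358·111.32)² + (-0.2604·111.21)²) = √(228.531429 + 838.628546) = 32.6674 km
P6: √((0.0438·111.32)² + (0.1702·111.21)²) = √(23.773582 + 358.266988) = 19.5459 km
P7: √((0.0704·111.32)² + (0.0921·111.21)²) = √(61.417440 + 104.907598) = 12.8967 km
P8: √((-0.1485·111.32)² + (0.1607·111.21)²) = √(273.274622 + 319.388618) = 24.3447 km
Sorted: P1 (7.5640 km) < P7 (12.8967 km) < P6 (19.5459 km) < P8 (24.3447 km) < …

P1, P7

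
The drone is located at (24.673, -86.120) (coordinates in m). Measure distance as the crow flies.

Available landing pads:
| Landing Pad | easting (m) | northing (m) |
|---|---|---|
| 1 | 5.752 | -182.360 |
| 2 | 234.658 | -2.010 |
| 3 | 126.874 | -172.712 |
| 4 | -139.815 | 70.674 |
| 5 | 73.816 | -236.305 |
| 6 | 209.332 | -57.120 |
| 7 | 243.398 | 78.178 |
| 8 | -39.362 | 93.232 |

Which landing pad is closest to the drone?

1

Distances from (24.673, -86.120):
1: √((-18.921)² + (-96.240)²) = √(358.00424 + 9262.13760) = 98.082 m
2: √((209.985)² + (84.110)²) = √(44093.70022 + 7074.49210) = 226.204 m
3: √((102.201)² + (-86.592)²) = √(10445.04440 + 7498.17446) = 133.952 m
4: √((-164.488)² + (156.794)²) = √(27056.30214 + 24584.35844) = 227.246 m
5: √((49.143)² + (-150.185)²) = √(2415.03445 + 22555.53422) = 158.021 m
6: √((184.659)² + (29.000)²) = √(34098.94628 + 841.00000) = 186.922 m
7: √((218.725)² + (164.298)²) = √(47840.62563 + 26993.83280) = 273.559 m
8: √((-64.035)² + (179.352)²) = √(4100.48122 + 32167.13990) = 190.441 m
Minimum: 1 at 98.082 m.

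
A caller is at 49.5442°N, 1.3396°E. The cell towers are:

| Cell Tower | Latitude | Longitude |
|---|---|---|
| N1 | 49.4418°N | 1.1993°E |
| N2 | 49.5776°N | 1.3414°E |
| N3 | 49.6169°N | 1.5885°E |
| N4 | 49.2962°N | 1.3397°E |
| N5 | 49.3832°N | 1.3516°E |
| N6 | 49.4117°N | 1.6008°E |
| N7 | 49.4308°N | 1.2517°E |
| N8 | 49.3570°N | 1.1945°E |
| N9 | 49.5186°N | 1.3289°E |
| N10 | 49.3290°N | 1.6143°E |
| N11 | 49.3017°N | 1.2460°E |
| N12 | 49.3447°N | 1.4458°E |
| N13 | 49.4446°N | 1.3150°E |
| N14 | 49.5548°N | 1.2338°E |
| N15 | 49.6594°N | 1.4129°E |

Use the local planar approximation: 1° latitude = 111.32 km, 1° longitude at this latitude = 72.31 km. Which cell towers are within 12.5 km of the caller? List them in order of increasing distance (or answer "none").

N9, N2, N14, N13

Distances from 49.5442°N, 1.3396°E:
N1: √((-0.1024·111.32)² + (-0.1403·72.31)²) = √(129.941031 + 102.922912) = 15.2599 km
N2: √((0.0334·111.32)² + (0.0018·72.31)²) = √(13.824178 + 0.016941) = 3.7204 km
N3: √((0.0727·111.32)² + (0.2489·72.31)²) = √(65.496066 + 323.926528) = 19.7338 km
N4: √((-0.2480·111.32)² + (0.0001·72.31)²) = √(762.166326 + 0.000052) = 27.6074 km
N5: √((-0.1610·111.32)² + (0.0120·72.31)²) = √(321.216723 + 0.752938) = 17.9435 km
N6: √((-0.1325·111.32)² + (0.2612·72.31)²) = √(217.559550 + 356.732821) = 23.9644 km
N7: √((-0.1134·111.32)² + (-0.0879·72.31)²) = √(159.357499 + 40.399359) = 14.1335 km
N8: √((-0.1872·111.32)² + (-0.1451·72.31)²) = √(434.268256 + 110.085862) = 23.3314 km
N9: √((-0.0256·111.32)² + (-0.0107·72.31)²) = √(8.121314 + 0.598638) = 2.9530 km
N10: √((-0.2152·111.32)² + (0.2747·72.31)²) = √(573.893002 + 394.560897) = 31.1200 km
N11: √((-0.2425·111.32)² + (-0.0936·72.31)²) = √(728.735424 + 45.808748) = 27.8306 km
N12: √((-0.1995·111.32)² + (0.1062·72.31)²) = √(493.210366 + 58.971986) = 23.4986 km
N13: √((-0.0996·111.32)² + (-0.0246·72.31)²) = √(122.932035 + 3.164222) = 11.2293 km
N14: √((0.0106·111.32)² + (-0.1058·72.31)²) = √(1.392381 + 58.528590) = 7.7409 km
N15: √((0.1152·111.32)² + (0.0733·72.31)²) = √(164.456617 + 28.093424) = 13.8762 km
Threshold 12.5 km: N9 (2.9530 km), N2 (3.7204 km), N14 (7.7409 km), N13 (11.2293 km) are within range.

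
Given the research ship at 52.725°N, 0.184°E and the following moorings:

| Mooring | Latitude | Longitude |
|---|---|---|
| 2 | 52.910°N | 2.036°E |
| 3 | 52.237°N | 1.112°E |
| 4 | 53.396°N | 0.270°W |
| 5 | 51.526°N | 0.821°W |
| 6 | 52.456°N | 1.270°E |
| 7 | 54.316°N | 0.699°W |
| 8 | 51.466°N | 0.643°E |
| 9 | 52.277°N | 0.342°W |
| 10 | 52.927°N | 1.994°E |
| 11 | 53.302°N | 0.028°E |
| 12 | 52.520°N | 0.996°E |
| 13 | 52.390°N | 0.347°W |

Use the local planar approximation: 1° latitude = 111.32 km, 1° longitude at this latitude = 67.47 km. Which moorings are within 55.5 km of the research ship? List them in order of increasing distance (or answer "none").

Distances from 52.725°N, 0.184°E:
2: √((0.185·111.32)² + (1.852·67.47)²) = √(424.12107 + 15613.61208) = 126.640 km
3: √((-0.488·111.32)² + (0.928·67.47)²) = √(2951.11436 + 3920.28258) = 82.894 km
4: √((0.671·111.32)² + (-0.454·67.47)²) = √(5579.45059 + 938.28144) = 80.732 km
5: √((-1.199·111.32)² + (-1.005·67.47)²) = √(17814.95631 + 4597.83671) = 149.709 km
6: √((-0.269·111.32)² + (1.086·67.47)²) = √(896.70782 + 5368.84753) = 79.155 km
7: √((1.591·111.32)² + (-0.883·67.47)²) = √(31367.99461 + 3549.30097) = 186.862 km
8: √((-1.259·111.32)² + (0.459·67.47)²) = √(19642.54947 + 959.06224) = 143.533 km
9: √((-0.448·111.32)² + (-0.526·67.47)²) = √(2487.15255 + 1259.48474) = 61.210 km
10: √((0.202·111.32)² + (1.810·67.47)²) = √(505.64898 + 14913.46537) = 124.174 km
11: √((0.577·111.32)² + (-0.156·67.47)²) = √(4125.70358 + 110.78236) = 65.088 km
12: √((-0.205·111.32)² + (0.812·67.47)²) = √(520.77978 + 3001.46635) = 59.349 km
13: √((-0.335·111.32)² + (-0.531·67.47)²) = √(1390.70818 + 1283.54312) = 51.713 km
Threshold 55.5 km: 13 (51.713 km) is within range.

13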